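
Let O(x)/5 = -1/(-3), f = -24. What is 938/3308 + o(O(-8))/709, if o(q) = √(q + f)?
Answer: 469/1654 + I*√201/2127 ≈ 0.28356 + 0.0066655*I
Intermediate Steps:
O(x) = 5/3 (O(x) = 5*(-1/(-3)) = 5*(-1*(-⅓)) = 5*(⅓) = 5/3)
o(q) = √(-24 + q) (o(q) = √(q - 24) = √(-24 + q))
938/3308 + o(O(-8))/709 = 938/3308 + √(-24 + 5/3)/709 = 938*(1/3308) + √(-67/3)*(1/709) = 469/1654 + (I*√201/3)*(1/709) = 469/1654 + I*√201/2127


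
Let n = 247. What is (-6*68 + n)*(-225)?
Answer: 36225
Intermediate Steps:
(-6*68 + n)*(-225) = (-6*68 + 247)*(-225) = (-408 + 247)*(-225) = -161*(-225) = 36225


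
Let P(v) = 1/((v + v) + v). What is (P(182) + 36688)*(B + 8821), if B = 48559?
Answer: 574708009810/273 ≈ 2.1052e+9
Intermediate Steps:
P(v) = 1/(3*v) (P(v) = 1/(2*v + v) = 1/(3*v))
(P(182) + 36688)*(B + 8821) = ((1/3)/182 + 36688)*(48559 + 8821) = ((1/3)*(1/182) + 36688)*57380 = (1/546 + 36688)*57380 = (20031649/546)*57380 = 574708009810/273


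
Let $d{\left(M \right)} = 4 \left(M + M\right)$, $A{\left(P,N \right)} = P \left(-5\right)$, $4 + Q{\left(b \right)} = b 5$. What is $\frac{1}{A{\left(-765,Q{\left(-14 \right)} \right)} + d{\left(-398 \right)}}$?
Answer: $\frac{1}{641} \approx 0.0015601$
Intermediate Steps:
$Q{\left(b \right)} = -4 + 5 b$ ($Q{\left(b \right)} = -4 + b 5 = -4 + 5 b$)
$A{\left(P,N \right)} = - 5 P$
$d{\left(M \right)} = 8 M$ ($d{\left(M \right)} = 4 \cdot 2 M = 8 M$)
$\frac{1}{A{\left(-765,Q{\left(-14 \right)} \right)} + d{\left(-398 \right)}} = \frac{1}{\left(-5\right) \left(-765\right) + 8 \left(-398\right)} = \frac{1}{3825 - 3184} = \frac{1}{641}$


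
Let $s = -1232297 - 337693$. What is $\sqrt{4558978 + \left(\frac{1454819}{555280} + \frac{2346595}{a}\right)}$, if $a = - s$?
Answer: $\frac{\sqrt{2165537660839898528550942795}}{21794601180} \approx 2135.2$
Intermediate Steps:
$s = -1569990$ ($s = -1232297 - 337693 = -1569990$)
$a = 1569990$ ($a = \left(-1\right) \left(-1569990\right) = 1569990$)
$\sqrt{4558978 + \left(\frac{1454819}{555280} + \frac{2346595}{a}\right)} = \sqrt{4558978 + \left(\frac{1454819}{555280} + \frac{2346595}{1569990}\right)} = \sqrt{4558978 + \left(1454819 \cdot \frac{1}{555280} + 2346595 \cdot \frac{1}{1569990}\right)} = \sqrt{4558978 + \left(\frac{1454819}{555280} + \frac{469319}{313998}\right)} = \sqrt{4558978 + \frac{358706855341}{87178404720}} = \sqrt{\frac{397444787900431501}{87178404720}} = \frac{\sqrt{2165537660839898528550942795}}{21794601180}$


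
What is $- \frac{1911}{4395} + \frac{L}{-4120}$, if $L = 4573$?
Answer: $- \frac{1864777}{1207160} \approx -1.5448$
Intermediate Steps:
$- \frac{1911}{4395} + \frac{L}{-4120} = - \frac{1911}{4395} + \frac{4573}{-4120} = \left(-1911\right) \frac{1}{4395} + 4573 \left(- \frac{1}{4120}\right) = - \frac{637}{1465} - \frac{4573}{4120} = - \frac{1864777}{1207160}$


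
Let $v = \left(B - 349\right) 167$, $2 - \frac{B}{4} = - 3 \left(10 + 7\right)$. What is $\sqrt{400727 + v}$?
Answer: $2 \sqrt{94462} \approx 614.69$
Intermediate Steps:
$B = 212$ ($B = 8 - 4 \left(- 3 \left(10 + 7\right)\right) = 8 - 4 \left(\left(-3\right) 17\right) = 8 - -204 = 8 + 204 = 212$)
$v = -22879$ ($v = \left(212 - 349\right) 167 = \left(-137\right) 167 = -22879$)
$\sqrt{400727 + v} = \sqrt{400727 - 22879} = \sqrt{377848} = 2 \sqrt{94462}$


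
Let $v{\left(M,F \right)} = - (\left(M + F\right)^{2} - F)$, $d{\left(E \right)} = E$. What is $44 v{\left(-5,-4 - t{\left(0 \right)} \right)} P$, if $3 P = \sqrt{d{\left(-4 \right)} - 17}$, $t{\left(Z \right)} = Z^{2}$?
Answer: $- \frac{3740 i \sqrt{21}}{3} \approx - 5712.9 i$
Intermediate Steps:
$v{\left(M,F \right)} = F - \left(F + M\right)^{2}$ ($v{\left(M,F \right)} = - (\left(F + M\right)^{2} - F) = F - \left(F + M\right)^{2}$)
$P = \frac{i \sqrt{21}}{3}$ ($P = \frac{\sqrt{-4 - 17}}{3} = \frac{\sqrt{-21}}{3} = \frac{i \sqrt{21}}{3} \approx 1.5275 i$)
$44 v{\left(-5,-4 - t{\left(0 \right)} \right)} P = 44 \left(\left(-4 - 0^{2}\right) - \left(\left(-4 - 0^{2}\right) - 5\right)^{2}\right) \frac{i \sqrt{21}}{3} = 44 \left(\left(-4 - 0\right) - \left(\left(-4 - 0\right) - 5\right)^{2}\right) \frac{i \sqrt{21}}{3} = 44 \left(\left(-4 + 0\right) - \left(\left(-4 + 0\right) - 5\right)^{2}\right) \frac{i \sqrt{21}}{3} = 44 \left(-4 - \left(-4 - 5\right)^{2}\right) \frac{i \sqrt{21}}{3} = 44 \left(-4 - \left(-9\right)^{2}\right) \frac{i \sqrt{21}}{3} = 44 \left(-4 - 81\right) \frac{i \sqrt{21}}{3} = 44 \left(-85\right) \frac{i \sqrt{21}}{3} = - 3740 \frac{i \sqrt{21}}{3} = - \frac{3740 i \sqrt{21}}{3}$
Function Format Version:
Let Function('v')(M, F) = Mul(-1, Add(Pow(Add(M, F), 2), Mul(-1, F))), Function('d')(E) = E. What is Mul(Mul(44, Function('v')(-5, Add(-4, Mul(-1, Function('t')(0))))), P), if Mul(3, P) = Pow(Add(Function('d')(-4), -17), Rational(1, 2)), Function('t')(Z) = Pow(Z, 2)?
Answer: Mul(Rational(-3740, 3), I, Pow(21, Rational(1, 2))) ≈ Mul(-5712.9, I)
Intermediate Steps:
Function('v')(M, F) = Add(F, Mul(-1, Pow(Add(F, M), 2))) (Function('v')(M, F) = Mul(-1, Add(Pow(Add(F, M), 2), Mul(-1, F))) = Add(F, Mul(-1, Pow(Add(F, M), 2))))
P = Mul(Rational(1, 3), I, Pow(21, Rational(1, 2))) (P = Mul(Rational(1, 3), Pow(Add(-4, -17), Rational(1, 2))) = Mul(Rational(1, 3), Pow(-21, Rational(1, 2))) = Mul(Rational(1, 3), Mul(I, Pow(21, Rational(1, 2)))) = Mul(Rational(1, 3), I, Pow(21, Rational(1, 2))) ≈ Mul(1.5275, I))
Mul(Mul(44, Function('v')(-5, Add(-4, Mul(-1, Function('t')(0))))), P) = Mul(Mul(44, Add(Add(-4, Mul(-1, Pow(0, 2))), Mul(-1, Pow(Add(Add(-4, Mul(-1, Pow(0, 2))), -5), 2)))), Mul(Rational(1, 3), I, Pow(21, Rational(1, 2)))) = Mul(Mul(44, Add(Add(-4, Mul(-1, 0)), Mul(-1, Pow(Add(Add(-4, Mul(-1, 0)), -5), 2)))), Mul(Rational(1, 3), I, Pow(21, Rational(1, 2)))) = Mul(Mul(44, Add(Add(-4, 0), Mul(-1, Pow(Add(Add(-4, 0), -5), 2)))), Mul(Rational(1, 3), I, Pow(21, Rational(1, 2)))) = Mul(Mul(44, Add(-4, Mul(-1, Pow(Add(-4, -5), 2)))), Mul(Rational(1, 3), I, Pow(21, Rational(1, 2)))) = Mul(Mul(44, Add(-4, Mul(-1, Pow(-9, 2)))), Mul(Rational(1, 3), I, Pow(21, Rational(1, 2)))) = Mul(Mul(44, Add(-4, Mul(-1, 81))), Mul(Rational(1, 3), I, Pow(21, Rational(1, 2)))) = Mul(Mul(44, Add(-4, -81)), Mul(Rational(1, 3), I, Pow(21, Rational(1, 2)))) = Mul(Mul(44, -85), Mul(Rational(1, 3), I, Pow(21, Rational(1, 2)))) = Mul(-3740, Mul(Rational(1, 3), I, Pow(21, Rational(1, 2)))) = Mul(Rational(-3740, 3), I, Pow(21, Rational(1, 2)))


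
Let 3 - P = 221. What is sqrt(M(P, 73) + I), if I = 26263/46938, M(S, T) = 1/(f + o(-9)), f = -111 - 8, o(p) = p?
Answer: sqrt(77793304494)/375504 ≈ 0.74277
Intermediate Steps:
P = -218 (P = 3 - 1*221 = 3 - 221 = -218)
f = -119 (f = -111 - 1*8 = -111 - 8 = -119)
M(S, T) = -1/128 (M(S, T) = 1/(-119 - 9) = 1/(-128) = -1/128)
I = 26263/46938 (I = 26263*(1/46938) = 26263/46938 ≈ 0.55953)
sqrt(M(P, 73) + I) = sqrt(-1/128 + 26263/46938) = sqrt(1657363/3004032) = sqrt(77793304494)/375504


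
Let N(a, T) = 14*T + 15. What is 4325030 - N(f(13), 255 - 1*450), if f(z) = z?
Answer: 4327745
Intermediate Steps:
N(a, T) = 15 + 14*T
4325030 - N(f(13), 255 - 1*450) = 4325030 - (15 + 14*(255 - 1*450)) = 4325030 - (15 + 14*(255 - 450)) = 4325030 - (15 + 14*(-195)) = 4325030 - (15 - 2730) = 4325030 - 1*(-2715) = 4325030 + 2715 = 4327745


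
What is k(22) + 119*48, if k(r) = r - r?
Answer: 5712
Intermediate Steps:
k(r) = 0
k(22) + 119*48 = 0 + 119*48 = 0 + 5712 = 5712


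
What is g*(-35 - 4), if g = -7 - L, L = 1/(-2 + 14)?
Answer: 1105/4 ≈ 276.25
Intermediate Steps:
L = 1/12 ≈ 0.083333
g = -85/12 (g = -7 - 1*1/12 = -7 - 1/12 = -85/12 ≈ -7.0833)
g*(-35 - 4) = -85*(-35 - 4)/12 = -85/12*(-39) = 1105/4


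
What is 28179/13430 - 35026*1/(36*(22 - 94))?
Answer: 135859787/8702640 ≈ 15.611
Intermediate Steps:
28179/13430 - 35026*1/(36*(22 - 94)) = 28179*(1/13430) - 35026/((-72*36)) = 28179/13430 - 35026/(-2592) = 28179/13430 - 35026*(-1/2592) = 28179/13430 + 17513/1296 = 135859787/8702640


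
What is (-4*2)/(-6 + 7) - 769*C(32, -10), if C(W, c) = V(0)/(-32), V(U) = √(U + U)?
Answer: -8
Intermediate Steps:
V(U) = √2*√U (V(U) = √(2*U) = √2*√U)
C(W, c) = 0 (C(W, c) = (√2*√0)/(-32) = (√2*0)*(-1/32) = 0*(-1/32) = 0)
(-4*2)/(-6 + 7) - 769*C(32, -10) = (-4*2)/(-6 + 7) - 769*0 = -8/1 + 0 = -8*1 + 0 = -8 + 0 = -8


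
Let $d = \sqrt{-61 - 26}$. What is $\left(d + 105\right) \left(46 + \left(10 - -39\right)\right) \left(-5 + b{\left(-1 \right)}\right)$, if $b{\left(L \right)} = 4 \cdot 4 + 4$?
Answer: $149625 + 1425 i \sqrt{87} \approx 1.4963 \cdot 10^{5} + 13292.0 i$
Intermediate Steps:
$b{\left(L \right)} = 20$ ($b{\left(L \right)} = 16 + 4 = 20$)
$d = i \sqrt{87}$ ($d = \sqrt{-87} = i \sqrt{87} \approx 9.3274 i$)
$\left(d + 105\right) \left(46 + \left(10 - -39\right)\right) \left(-5 + b{\left(-1 \right)}\right) = \left(i \sqrt{87} + 105\right) \left(46 + \left(10 - -39\right)\right) \left(-5 + 20\right) = \left(105 + i \sqrt{87}\right) \left(46 + \left(10 + 39\right)\right) 15 = \left(105 + i \sqrt{87}\right) \left(46 + 49\right) 15 = \left(105 + i \sqrt{87}\right) 95 \cdot 15 = \left(105 + i \sqrt{87}\right) 1425 = 149625 + 1425 i \sqrt{87}$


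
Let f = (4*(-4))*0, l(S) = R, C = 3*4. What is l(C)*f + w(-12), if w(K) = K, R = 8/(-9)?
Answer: -12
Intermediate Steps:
C = 12
R = -8/9 (R = 8*(-⅑) = -8/9 ≈ -0.88889)
l(S) = -8/9
f = 0 (f = -16*0 = 0)
l(C)*f + w(-12) = -8/9*0 - 12 = 0 - 12 = -12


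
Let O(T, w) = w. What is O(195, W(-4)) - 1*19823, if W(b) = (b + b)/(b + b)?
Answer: -19822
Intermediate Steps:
W(b) = 1 (W(b) = (2*b)/((2*b)) = (2*b)*(1/(2*b)) = 1)
O(195, W(-4)) - 1*19823 = 1 - 1*19823 = 1 - 19823 = -19822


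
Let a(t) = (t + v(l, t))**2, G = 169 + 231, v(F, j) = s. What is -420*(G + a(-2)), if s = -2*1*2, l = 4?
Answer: -183120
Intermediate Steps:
s = -4 (s = -2*2 = -4)
v(F, j) = -4
G = 400
a(t) = (-4 + t)**2 (a(t) = (t - 4)**2 = (-4 + t)**2)
-420*(G + a(-2)) = -420*(400 + (-4 - 2)**2) = -420*(400 + (-6)**2) = -420*(400 + 36) = -420*436 = -183120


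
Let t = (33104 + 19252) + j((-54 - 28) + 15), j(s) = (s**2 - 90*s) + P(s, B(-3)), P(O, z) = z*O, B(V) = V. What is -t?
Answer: -63076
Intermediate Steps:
P(O, z) = O*z
j(s) = s**2 - 93*s (j(s) = (s**2 - 90*s) + s*(-3) = (s**2 - 90*s) - 3*s = s**2 - 93*s)
t = 63076 (t = (33104 + 19252) + ((-54 - 28) + 15)*(-93 + ((-54 - 28) + 15)) = 52356 + (-82 + 15)*(-93 + (-82 + 15)) = 52356 - 67*(-93 - 67) = 52356 - 67*(-160) = 52356 + 10720 = 63076)
-t = -1*63076 = -63076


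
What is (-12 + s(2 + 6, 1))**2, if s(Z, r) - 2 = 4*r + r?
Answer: 25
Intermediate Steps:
s(Z, r) = 2 + 5*r (s(Z, r) = 2 + (4*r + r) = 2 + 5*r)
(-12 + s(2 + 6, 1))**2 = (-12 + (2 + 5*1))**2 = (-12 + (2 + 5))**2 = (-12 + 7)**2 = (-5)**2 = 25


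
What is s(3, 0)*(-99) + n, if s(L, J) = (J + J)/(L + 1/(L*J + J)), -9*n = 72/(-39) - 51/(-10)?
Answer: -47/130 ≈ -0.36154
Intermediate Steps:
n = -47/130 (n = -(72/(-39) - 51/(-10))/9 = -(72*(-1/39) - 51*(-1/10))/9 = -(-24/13 + 51/10)/9 = -1/9*423/130 = -47/130 ≈ -0.36154)
s(L, J) = 2*J/(L + 1/(J + J*L)) (s(L, J) = (2*J)/(L + 1/(J*L + J)) = (2*J)/(L + 1/(J + J*L)) = 2*J/(L + 1/(J + J*L)))
s(3, 0)*(-99) + n = (2*0**2*(1 + 3)/(1 + 0*3 + 0*3**2))*(-99) - 47/130 = (2*0*4/(1 + 0 + 0*9))*(-99) - 47/130 = (2*0*4/(1 + 0 + 0))*(-99) - 47/130 = (2*0*4/1)*(-99) - 47/130 = (2*0*1*4)*(-99) - 47/130 = 0*(-99) - 47/130 = 0 - 47/130 = -47/130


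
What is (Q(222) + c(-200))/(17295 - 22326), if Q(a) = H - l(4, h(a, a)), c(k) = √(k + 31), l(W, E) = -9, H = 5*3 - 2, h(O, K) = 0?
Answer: -22/5031 - I/387 ≈ -0.0043729 - 0.002584*I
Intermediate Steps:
H = 13 (H = 15 - 2 = 13)
c(k) = √(31 + k)
Q(a) = 22 (Q(a) = 13 - 1*(-9) = 13 + 9 = 22)
(Q(222) + c(-200))/(17295 - 22326) = (22 + √(31 - 200))/(17295 - 22326) = (22 + √(-169))/(-5031) = (22 + 13*I)*(-1/5031) = -22/5031 - I/387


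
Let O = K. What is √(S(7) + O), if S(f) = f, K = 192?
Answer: √199 ≈ 14.107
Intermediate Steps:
O = 192
√(S(7) + O) = √(7 + 192) = √199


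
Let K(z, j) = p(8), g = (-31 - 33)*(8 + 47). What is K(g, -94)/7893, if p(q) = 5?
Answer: 5/7893 ≈ 0.00063347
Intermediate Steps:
g = -3520 (g = -64*55 = -3520)
K(z, j) = 5
K(g, -94)/7893 = 5/7893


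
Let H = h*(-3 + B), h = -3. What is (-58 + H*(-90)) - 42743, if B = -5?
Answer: -44961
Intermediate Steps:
H = 24 (H = -3*(-3 - 5) = -3*(-8) = 24)
(-58 + H*(-90)) - 42743 = (-58 + 24*(-90)) - 42743 = (-58 - 2160) - 42743 = -2218 - 42743 = -44961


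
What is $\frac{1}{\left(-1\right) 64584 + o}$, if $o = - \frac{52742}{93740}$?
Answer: $- \frac{46870}{3027078451} \approx -1.5484 \cdot 10^{-5}$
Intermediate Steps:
$o = - \frac{26371}{46870}$ ($o = \left(-52742\right) \frac{1}{93740} = - \frac{26371}{46870} \approx -0.56264$)
$\frac{1}{\left(-1\right) 64584 + o} = \frac{1}{\left(-1\right) 64584 - \frac{26371}{46870}} = \frac{1}{-64584 - \frac{26371}{46870}} = \frac{1}{- \frac{3027078451}{46870}} = - \frac{46870}{3027078451}$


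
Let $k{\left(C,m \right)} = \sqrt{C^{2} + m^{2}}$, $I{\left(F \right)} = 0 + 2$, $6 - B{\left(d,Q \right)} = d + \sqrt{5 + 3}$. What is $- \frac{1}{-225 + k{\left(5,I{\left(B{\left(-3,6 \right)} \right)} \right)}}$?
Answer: $\frac{225}{50596} + \frac{\sqrt{29}}{50596} \approx 0.0045534$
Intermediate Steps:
$B{\left(d,Q \right)} = 6 - d - 2 \sqrt{2}$ ($B{\left(d,Q \right)} = 6 - \left(d + \sqrt{5 + 3}\right) = 6 - \left(d + \sqrt{8}\right) = 6 - \left(d + 2 \sqrt{2}\right) = 6 - d - 2 \sqrt{2}$)
$I{\left(F \right)} = 2$
$- \frac{1}{-225 + k{\left(5,I{\left(B{\left(-3,6 \right)} \right)} \right)}} = - \frac{1}{-225 + \sqrt{5^{2} + 2^{2}}} = - \frac{1}{-225 + \sqrt{25 + 4}} = - \frac{1}{-225 + \sqrt{29}}$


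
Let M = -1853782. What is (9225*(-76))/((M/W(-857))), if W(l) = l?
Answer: -300421350/926891 ≈ -324.12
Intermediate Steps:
(9225*(-76))/((M/W(-857))) = (9225*(-76))/((-1853782/(-857))) = -701100/((-1853782*(-1/857))) = -701100/1853782/857 = -701100*857/1853782 = -300421350/926891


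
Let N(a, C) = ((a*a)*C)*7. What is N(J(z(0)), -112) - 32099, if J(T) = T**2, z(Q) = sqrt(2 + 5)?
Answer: -70515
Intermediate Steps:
z(Q) = sqrt(7)
N(a, C) = 7*C*a**2 (N(a, C) = (a**2*C)*7 = (C*a**2)*7 = 7*C*a**2)
N(J(z(0)), -112) - 32099 = 7*(-112)*((sqrt(7))**2)**2 - 32099 = 7*(-112)*7**2 - 32099 = 7*(-112)*49 - 32099 = -38416 - 32099 = -70515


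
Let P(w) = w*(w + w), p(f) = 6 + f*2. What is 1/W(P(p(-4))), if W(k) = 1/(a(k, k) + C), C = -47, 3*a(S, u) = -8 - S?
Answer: -157/3 ≈ -52.333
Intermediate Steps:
a(S, u) = -8/3 - S/3 (a(S, u) = (-8 - S)/3 = -8/3 - S/3)
p(f) = 6 + 2*f
P(w) = 2*w**2 (P(w) = w*(2*w) = 2*w**2)
W(k) = 1/(-149/3 - k/3) (W(k) = 1/((-8/3 - k/3) - 47) = 1/(-149/3 - k/3))
1/W(P(p(-4))) = 1/(-3/(149 + 2*(6 + 2*(-4))**2)) = 1/(-3/(149 + 2*(6 - 8)**2)) = 1/(-3/(149 + 2*(-2)**2)) = 1/(-3/(149 + 2*4)) = 1/(-3/(149 + 8)) = 1/(-3/157) = -157/3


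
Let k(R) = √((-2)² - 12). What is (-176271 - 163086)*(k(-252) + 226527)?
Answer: -76873523139 - 678714*I*√2 ≈ -7.6873e+10 - 9.5985e+5*I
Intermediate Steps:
k(R) = 2*I*√2 (k(R) = √(4 - 12) = √(-8) = 2*I*√2)
(-176271 - 163086)*(k(-252) + 226527) = (-176271 - 163086)*(2*I*√2 + 226527) = -339357*(226527 + 2*I*√2) = -76873523139 - 678714*I*√2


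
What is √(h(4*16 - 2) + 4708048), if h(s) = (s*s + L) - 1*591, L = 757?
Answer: 39*√3098 ≈ 2170.7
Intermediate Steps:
h(s) = 166 + s² (h(s) = (s*s + 757) - 1*591 = (s² + 757) - 591 = (757 + s²) - 591 = 166 + s²)
√(h(4*16 - 2) + 4708048) = √((166 + (4*16 - 2)²) + 4708048) = √((166 + (64 - 2)²) + 4708048) = √((166 + 62²) + 4708048) = √((166 + 3844) + 4708048) = √(4010 + 4708048) = √4712058 = 39*√3098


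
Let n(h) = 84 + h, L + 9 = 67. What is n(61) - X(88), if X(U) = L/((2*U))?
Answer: 12731/88 ≈ 144.67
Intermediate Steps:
L = 58 (L = -9 + 67 = 58)
X(U) = 29/U (X(U) = 58/((2*U)) = 58*(1/(2*U)) = 29/U)
n(61) - X(88) = (84 + 61) - 29/88 = 145 - 29/88 = 12731/88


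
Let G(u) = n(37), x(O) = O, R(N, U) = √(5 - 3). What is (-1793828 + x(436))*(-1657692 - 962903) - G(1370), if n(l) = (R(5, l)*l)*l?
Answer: 4699754108240 - 1369*√2 ≈ 4.6998e+12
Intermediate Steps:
R(N, U) = √2
n(l) = √2*l² (n(l) = (√2*l)*l = (l*√2)*l = √2*l²)
G(u) = 1369*√2 (G(u) = √2*37² = √2*1369 = 1369*√2)
(-1793828 + x(436))*(-1657692 - 962903) - G(1370) = (-1793828 + 436)*(-1657692 - 962903) - 1369*√2 = -1793392*(-2620595) - 1369*√2 = 4699754108240 - 1369*√2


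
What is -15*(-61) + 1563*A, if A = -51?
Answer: -78798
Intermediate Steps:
-15*(-61) + 1563*A = -15*(-61) + 1563*(-51) = 915 - 79713 = -78798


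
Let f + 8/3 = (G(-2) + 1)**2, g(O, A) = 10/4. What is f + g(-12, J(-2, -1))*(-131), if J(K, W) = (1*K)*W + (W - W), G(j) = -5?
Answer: -1885/6 ≈ -314.17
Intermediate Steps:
J(K, W) = K*W (J(K, W) = K*W + 0 = K*W)
g(O, A) = 5/2 (g(O, A) = 10*(1/4) = 5/2)
f = 40/3 (f = -8/3 + (-5 + 1)**2 = -8/3 + (-4)**2 = -8/3 + 16 = 40/3 ≈ 13.333)
f + g(-12, J(-2, -1))*(-131) = 40/3 + (5/2)*(-131) = 40/3 - 655/2 = -1885/6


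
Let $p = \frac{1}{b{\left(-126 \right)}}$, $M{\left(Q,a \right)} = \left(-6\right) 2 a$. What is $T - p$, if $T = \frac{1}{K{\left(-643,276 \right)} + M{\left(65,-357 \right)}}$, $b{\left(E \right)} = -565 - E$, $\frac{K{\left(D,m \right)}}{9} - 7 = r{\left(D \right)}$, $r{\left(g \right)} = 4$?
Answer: $\frac{4822}{1924137} \approx 0.0025061$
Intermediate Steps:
$K{\left(D,m \right)} = 99$ ($K{\left(D,m \right)} = 63 + 9 \cdot 4 = 63 + 36 = 99$)
$M{\left(Q,a \right)} = - 12 a$
$p = - \frac{1}{439}$ ($p = \frac{1}{-565 - -126} = \frac{1}{-565 + 126} = \frac{1}{-439} = - \frac{1}{439} \approx -0.0022779$)
$T = \frac{1}{4383}$ ($T = \frac{1}{99 - -4284} = \frac{1}{99 + 4284} = \frac{1}{4383} \approx 0.00022815$)
$T - p = \frac{1}{4383} - - \frac{1}{439} = \frac{1}{4383} + \frac{1}{439} = \frac{4822}{1924137}$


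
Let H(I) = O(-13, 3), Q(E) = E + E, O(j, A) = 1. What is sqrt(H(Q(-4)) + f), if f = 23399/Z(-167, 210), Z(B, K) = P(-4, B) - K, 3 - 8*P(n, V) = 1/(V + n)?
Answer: I*sqrt(2274274186139)/143383 ≈ 10.518*I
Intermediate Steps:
P(n, V) = 3/8 - 1/(8*(V + n))
Z(B, K) = -K + (-13 + 3*B)/(8*(-4 + B)) (Z(B, K) = (-1 + 3*B + 3*(-4))/(8*(B - 4)) - K = (-1 + 3*B - 12)/(8*(-4 + B)) - K = (-13 + 3*B)/(8*(-4 + B)) - K = -K + (-13 + 3*B)/(8*(-4 + B)))
Q(E) = 2*E
f = -16004916/143383 (f = 23399/(((-13 + 3*(-167) - 8*210*(-4 - 167))/(8*(-4 - 167)))) = 23399/(((1/8)*(-13 - 501 - 8*210*(-171))/(-171))) = 23399/(((1/8)*(-1/171)*(-13 - 501 + 287280))) = 23399/(((1/8)*(-1/171)*286766)) = 23399/(-143383/684) = 23399*(-684/143383) = -16004916/143383 ≈ -111.62)
H(I) = 1
sqrt(H(Q(-4)) + f) = sqrt(1 - 16004916/143383) = sqrt(-15861533/143383) = I*sqrt(2274274186139)/143383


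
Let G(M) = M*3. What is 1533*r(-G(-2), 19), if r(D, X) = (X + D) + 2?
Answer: 41391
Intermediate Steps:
G(M) = 3*M
r(D, X) = 2 + D + X (r(D, X) = (D + X) + 2 = 2 + D + X)
1533*r(-G(-2), 19) = 1533*(2 - 3*(-2) + 19) = 1533*(2 - 1*(-6) + 19) = 1533*(2 + 6 + 19) = 1533*27 = 41391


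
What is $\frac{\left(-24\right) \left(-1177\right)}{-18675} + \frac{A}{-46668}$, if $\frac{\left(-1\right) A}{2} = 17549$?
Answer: $- \frac{12274491}{16139350} \approx -0.76053$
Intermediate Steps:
$A = -35098$ ($A = \left(-2\right) 17549 = -35098$)
$\frac{\left(-24\right) \left(-1177\right)}{-18675} + \frac{A}{-46668} = \frac{\left(-24\right) \left(-1177\right)}{-18675} - \frac{35098}{-46668} = 28248 \left(- \frac{1}{18675}\right) - - \frac{17549}{23334} = - \frac{9416}{6225} + \frac{17549}{23334} = - \frac{12274491}{16139350}$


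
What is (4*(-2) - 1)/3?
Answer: -3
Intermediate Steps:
(4*(-2) - 1)/3 = (-8 - 1)*(1/3) = -9*1/3 = -3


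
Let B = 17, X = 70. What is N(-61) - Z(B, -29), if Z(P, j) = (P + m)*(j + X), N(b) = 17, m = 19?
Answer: -1459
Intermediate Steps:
Z(P, j) = (19 + P)*(70 + j) (Z(P, j) = (P + 19)*(j + 70) = (19 + P)*(70 + j))
N(-61) - Z(B, -29) = 17 - (1330 + 19*(-29) + 70*17 + 17*(-29)) = 17 - (1330 - 551 + 1190 - 493) = 17 - 1*1476 = 17 - 1476 = -1459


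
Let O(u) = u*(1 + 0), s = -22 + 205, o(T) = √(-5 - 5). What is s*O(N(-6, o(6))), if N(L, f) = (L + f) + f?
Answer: -1098 + 366*I*√10 ≈ -1098.0 + 1157.4*I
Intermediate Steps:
o(T) = I*√10 (o(T) = √(-10) = I*√10)
N(L, f) = L + 2*f
s = 183
O(u) = u (O(u) = u*1 = u)
s*O(N(-6, o(6))) = 183*(-6 + 2*(I*√10)) = 183*(-6 + 2*I*√10) = -1098 + 366*I*√10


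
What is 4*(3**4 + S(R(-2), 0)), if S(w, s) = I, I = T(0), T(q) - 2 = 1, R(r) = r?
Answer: 336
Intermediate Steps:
T(q) = 3 (T(q) = 2 + 1 = 3)
I = 3
S(w, s) = 3
4*(3**4 + S(R(-2), 0)) = 4*(3**4 + 3) = 4*(81 + 3) = 4*84 = 336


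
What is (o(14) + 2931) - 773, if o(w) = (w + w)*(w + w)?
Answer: 2942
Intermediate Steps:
o(w) = 4*w² (o(w) = (2*w)*(2*w) = 4*w²)
(o(14) + 2931) - 773 = (4*14² + 2931) - 773 = (4*196 + 2931) - 773 = (784 + 2931) - 773 = 3715 - 773 = 2942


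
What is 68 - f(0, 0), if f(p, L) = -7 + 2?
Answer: 73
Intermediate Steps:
f(p, L) = -5
68 - f(0, 0) = 68 - 1*(-5) = 68 + 5 = 73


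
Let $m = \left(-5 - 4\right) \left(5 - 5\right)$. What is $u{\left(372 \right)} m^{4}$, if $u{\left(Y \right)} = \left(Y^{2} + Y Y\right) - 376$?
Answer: $0$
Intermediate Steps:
$u{\left(Y \right)} = -376 + 2 Y^{2}$ ($u{\left(Y \right)} = \left(Y^{2} + Y^{2}\right) - 376 = 2 Y^{2} - 376 = -376 + 2 Y^{2}$)
$m = 0$ ($m = \left(-9\right) 0 = 0$)
$u{\left(372 \right)} m^{4} = \left(-376 + 2 \cdot 372^{2}\right) 0^{4} = \left(-376 + 2 \cdot 138384\right) 0 = \left(-376 + 276768\right) 0 = 276392 \cdot 0 = 0$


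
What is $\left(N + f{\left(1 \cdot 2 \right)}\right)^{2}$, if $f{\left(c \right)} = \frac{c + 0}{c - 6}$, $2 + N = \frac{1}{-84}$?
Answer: $\frac{44521}{7056} \approx 6.3097$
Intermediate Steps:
$N = - \frac{169}{84}$ ($N = -2 + \frac{1}{-84} = -2 - \frac{1}{84} = - \frac{169}{84} \approx -2.0119$)
$f{\left(c \right)} = \frac{c}{-6 + c}$
$\left(N + f{\left(1 \cdot 2 \right)}\right)^{2} = \left(- \frac{169}{84} + \frac{1 \cdot 2}{-6 + 1 \cdot 2}\right)^{2} = \left(- \frac{169}{84} + \frac{2}{-6 + 2}\right)^{2} = \left(- \frac{169}{84} + \frac{2}{-4}\right)^{2} = \left(- \frac{169}{84} + 2 \left(- \frac{1}{4}\right)\right)^{2} = \left(- \frac{169}{84} - \frac{1}{2}\right)^{2} = \left(- \frac{211}{84}\right)^{2} = \frac{44521}{7056}$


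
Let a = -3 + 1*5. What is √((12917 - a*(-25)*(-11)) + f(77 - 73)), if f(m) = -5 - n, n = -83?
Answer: √12445 ≈ 111.56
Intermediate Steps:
f(m) = 78 (f(m) = -5 - 1*(-83) = -5 + 83 = 78)
a = 2 (a = -3 + 5 = 2)
√((12917 - a*(-25)*(-11)) + f(77 - 73)) = √((12917 - 2*(-25)*(-11)) + 78) = √((12917 - (-50)*(-11)) + 78) = √((12917 - 1*550) + 78) = √((12917 - 550) + 78) = √(12367 + 78) = √12445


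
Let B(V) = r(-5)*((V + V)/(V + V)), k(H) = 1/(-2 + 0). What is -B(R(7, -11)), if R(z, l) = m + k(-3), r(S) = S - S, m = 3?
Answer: 0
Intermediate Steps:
r(S) = 0
k(H) = -½ (k(H) = 1/(-2) = -½)
R(z, l) = 5/2 (R(z, l) = 3 - ½ = 5/2)
B(V) = 0 (B(V) = 0*((V + V)/(V + V)) = 0*((2*V)/((2*V))) = 0*((2*V)*(1/(2*V))) = 0*1 = 0)
-B(R(7, -11)) = -1*0 = 0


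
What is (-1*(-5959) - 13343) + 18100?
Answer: 10716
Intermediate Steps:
(-1*(-5959) - 13343) + 18100 = (5959 - 13343) + 18100 = -7384 + 18100 = 10716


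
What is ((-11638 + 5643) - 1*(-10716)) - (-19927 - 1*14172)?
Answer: 38820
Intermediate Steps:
((-11638 + 5643) - 1*(-10716)) - (-19927 - 1*14172) = (-5995 + 10716) - (-19927 - 14172) = 4721 - 1*(-34099) = 4721 + 34099 = 38820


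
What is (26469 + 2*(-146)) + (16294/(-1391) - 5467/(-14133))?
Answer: 73484434718/2808429 ≈ 26166.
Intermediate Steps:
(26469 + 2*(-146)) + (16294/(-1391) - 5467/(-14133)) = (26469 - 292) + (16294*(-1/1391) - 5467*(-1/14133)) = 26177 + (-16294/1391 + 781/2019) = 26177 - 31811215/2808429 = 73484434718/2808429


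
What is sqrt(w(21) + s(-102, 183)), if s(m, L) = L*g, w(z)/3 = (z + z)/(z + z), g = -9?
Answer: 2*I*sqrt(411) ≈ 40.546*I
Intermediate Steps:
w(z) = 3 (w(z) = 3*((z + z)/(z + z)) = 3*((2*z)/((2*z))) = 3*((2*z)*(1/(2*z))) = 3*1 = 3)
s(m, L) = -9*L (s(m, L) = L*(-9) = -9*L)
sqrt(w(21) + s(-102, 183)) = sqrt(3 - 9*183) = sqrt(3 - 1647) = sqrt(-1644) = 2*I*sqrt(411)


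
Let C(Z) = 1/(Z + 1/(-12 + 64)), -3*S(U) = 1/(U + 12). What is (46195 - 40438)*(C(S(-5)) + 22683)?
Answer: 4041880317/31 ≈ 1.3038e+8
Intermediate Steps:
S(U) = -1/(3*(12 + U)) (S(U) = -1/(3*(U + 12)) = -1/(3*(12 + U)))
C(Z) = 1/(1/52 + Z) (C(Z) = 1/(Z + 1/52) = 1/(1/52 + Z))
(46195 - 40438)*(C(S(-5)) + 22683) = (46195 - 40438)*(52/(1 + 52*(-1/(36 + 3*(-5)))) + 22683) = 5757*(52/(1 + 52*(-1/(36 - 15))) + 22683) = 5757*(52/(1 + 52*(-1/21)) + 22683) = 5757*(52/(1 - 52/21) + 22683) = 5757*(52/(-31/21) + 22683) = 5757*(52*(-21/31) + 22683) = 5757*(-1092/31 + 22683) = 5757*(702081/31) = 4041880317/31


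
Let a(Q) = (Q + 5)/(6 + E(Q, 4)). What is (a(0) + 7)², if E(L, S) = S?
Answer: 225/4 ≈ 56.250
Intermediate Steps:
a(Q) = ½ + Q/10 (a(Q) = (Q + 5)/(6 + 4) = (5 + Q)/10 = (5 + Q)*(⅒) = ½ + Q/10)
(a(0) + 7)² = ((½ + (⅒)*0) + 7)² = ((½ + 0) + 7)² = (½ + 7)² = (15/2)² = 225/4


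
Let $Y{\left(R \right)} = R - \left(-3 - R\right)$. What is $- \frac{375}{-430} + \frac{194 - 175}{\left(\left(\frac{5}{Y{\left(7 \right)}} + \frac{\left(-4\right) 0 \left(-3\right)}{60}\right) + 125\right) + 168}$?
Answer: $\frac{100432}{107199} \approx 0.93687$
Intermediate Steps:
$Y{\left(R \right)} = 3 + 2 R$ ($Y{\left(R \right)} = R + \left(3 + R\right) = 3 + 2 R$)
$- \frac{375}{-430} + \frac{194 - 175}{\left(\left(\frac{5}{Y{\left(7 \right)}} + \frac{\left(-4\right) 0 \left(-3\right)}{60}\right) + 125\right) + 168} = - \frac{375}{-430} + \frac{194 - 175}{\left(\left(\frac{5}{3 + 2 \cdot 7} + \frac{\left(-4\right) 0 \left(-3\right)}{60}\right) + 125\right) + 168} = \left(-375\right) \left(- \frac{1}{430}\right) + \frac{194 - 175}{\left(\left(\frac{5}{3 + 14} + 0 \left(-3\right) \frac{1}{60}\right) + 125\right) + 168} = \frac{75}{86} + \frac{19}{\left(\left(\frac{5}{17} + 0 \cdot \frac{1}{60}\right) + 125\right) + 168} = \frac{75}{86} + \frac{19}{\left(\left(5 \cdot \frac{1}{17} + 0\right) + 125\right) + 168} = \frac{75}{86} + \frac{19}{\left(\left(\frac{5}{17} + 0\right) + 125\right) + 168} = \frac{75}{86} + \frac{19}{\left(\frac{5}{17} + 125\right) + 168} = \frac{75}{86} + \frac{19}{\frac{2130}{17} + 168} = \frac{75}{86} + \frac{19}{\frac{4986}{17}} = \frac{75}{86} + 19 \cdot \frac{17}{4986} = \frac{75}{86} + \frac{323}{4986} = \frac{100432}{107199}$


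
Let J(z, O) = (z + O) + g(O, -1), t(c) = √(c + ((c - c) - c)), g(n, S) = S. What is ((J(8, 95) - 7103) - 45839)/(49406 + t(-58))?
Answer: -26420/24703 ≈ -1.0695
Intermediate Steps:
t(c) = 0 (t(c) = √(c + (0 - c)) = √(c - c) = √0 = 0)
J(z, O) = -1 + O + z (J(z, O) = (z + O) - 1 = (O + z) - 1 = -1 + O + z)
((J(8, 95) - 7103) - 45839)/(49406 + t(-58)) = (((-1 + 95 + 8) - 7103) - 45839)/(49406 + 0) = ((102 - 7103) - 45839)/49406 = (-7001 - 45839)*(1/49406) = -52840*1/49406 = -26420/24703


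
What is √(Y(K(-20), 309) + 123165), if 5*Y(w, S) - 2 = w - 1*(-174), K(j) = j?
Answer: √3079905/5 ≈ 350.99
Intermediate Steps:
Y(w, S) = 176/5 + w/5 (Y(w, S) = ⅖ + (w - 1*(-174))/5 = ⅖ + (w + 174)/5 = ⅖ + (174 + w)/5 = ⅖ + (174/5 + w/5) = 176/5 + w/5)
√(Y(K(-20), 309) + 123165) = √((176/5 + (⅕)*(-20)) + 123165) = √((176/5 - 4) + 123165) = √(156/5 + 123165) = √(615981/5) = √3079905/5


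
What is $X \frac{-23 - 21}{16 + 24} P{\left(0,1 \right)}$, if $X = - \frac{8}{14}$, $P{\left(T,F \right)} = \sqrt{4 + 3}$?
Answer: $\frac{22 \sqrt{7}}{35} \approx 1.663$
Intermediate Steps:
$P{\left(T,F \right)} = \sqrt{7}$
$X = - \frac{4}{7}$ ($X = \left(-8\right) \frac{1}{14} = - \frac{4}{7} \approx -0.57143$)
$X \frac{-23 - 21}{16 + 24} P{\left(0,1 \right)} = - \frac{4 \frac{-23 - 21}{16 + 24}}{7} \sqrt{7} = - \frac{4 \left(- \frac{44}{40}\right)}{7} \sqrt{7} = - \frac{4 \left(\left(-44\right) \frac{1}{40}\right)}{7} \sqrt{7} = \left(- \frac{4}{7}\right) \left(- \frac{11}{10}\right) \sqrt{7} = \frac{22 \sqrt{7}}{35}$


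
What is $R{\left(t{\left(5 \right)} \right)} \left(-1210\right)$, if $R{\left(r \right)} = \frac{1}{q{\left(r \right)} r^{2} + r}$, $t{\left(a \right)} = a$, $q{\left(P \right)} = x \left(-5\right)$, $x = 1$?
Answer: $\frac{121}{12} \approx 10.083$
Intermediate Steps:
$q{\left(P \right)} = -5$ ($q{\left(P \right)} = 1 \left(-5\right) = -5$)
$R{\left(r \right)} = \frac{1}{r - 5 r^{2}}$ ($R{\left(r \right)} = \frac{1}{- 5 r^{2} + r} = \frac{1}{r - 5 r^{2}}$)
$R{\left(t{\left(5 \right)} \right)} \left(-1210\right) = - \frac{1}{5 \left(-1 + 5 \cdot 5\right)} \left(-1210\right) = \left(-1\right) \frac{1}{5} \frac{1}{-1 + 25} \left(-1210\right) = \left(-1\right) \frac{1}{5} \cdot \frac{1}{24} \left(-1210\right) = \left(- \frac{1}{120}\right) \left(-1210\right) = \frac{121}{12}$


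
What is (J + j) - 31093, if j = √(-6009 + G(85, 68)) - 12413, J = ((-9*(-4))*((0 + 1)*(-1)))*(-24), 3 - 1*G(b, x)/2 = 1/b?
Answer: -42642 + 11*I*√358445/85 ≈ -42642.0 + 77.479*I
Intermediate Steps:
G(b, x) = 6 - 2/b
J = 864 (J = (36*(1*(-1)))*(-24) = (36*(-1))*(-24) = -36*(-24) = 864)
j = -12413 + 11*I*√358445/85 (j = √(-6009 + (6 - 2/85)) - 12413 = √(-6009 + 508/85) - 12413 = √(-510257/85) - 12413 = 11*I*√358445/85 - 12413 = -12413 + 11*I*√358445/85 ≈ -12413.0 + 77.479*I)
(J + j) - 31093 = (864 + (-12413 + 11*I*√358445/85)) - 31093 = (-11549 + 11*I*√358445/85) - 31093 = -42642 + 11*I*√358445/85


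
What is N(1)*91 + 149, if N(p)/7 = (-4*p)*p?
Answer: -2399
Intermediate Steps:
N(p) = -28*p**2 (N(p) = 7*((-4*p)*p) = 7*(-4*p**2) = -28*p**2)
N(1)*91 + 149 = -28*1**2*91 + 149 = -28*1*91 + 149 = -28*91 + 149 = -2548 + 149 = -2399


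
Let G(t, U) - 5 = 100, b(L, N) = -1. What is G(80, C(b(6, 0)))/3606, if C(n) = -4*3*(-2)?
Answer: 35/1202 ≈ 0.029118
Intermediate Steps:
C(n) = 24 (C(n) = -12*(-2) = 24)
G(t, U) = 105 (G(t, U) = 5 + 100 = 105)
G(80, C(b(6, 0)))/3606 = 105/3606 = 105*(1/3606) = 35/1202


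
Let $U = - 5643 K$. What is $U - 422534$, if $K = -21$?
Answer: $-304031$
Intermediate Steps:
$U = 118503$ ($U = \left(-5643\right) \left(-21\right) = 118503$)
$U - 422534 = 118503 - 422534 = -304031$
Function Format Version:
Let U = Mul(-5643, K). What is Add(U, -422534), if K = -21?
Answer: -304031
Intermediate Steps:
U = 118503 (U = Mul(-5643, -21) = 118503)
Add(U, -422534) = Add(118503, -422534) = -304031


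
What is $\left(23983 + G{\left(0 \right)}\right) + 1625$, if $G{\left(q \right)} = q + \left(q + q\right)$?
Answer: $25608$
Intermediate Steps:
$G{\left(q \right)} = 3 q$ ($G{\left(q \right)} = q + 2 q = 3 q$)
$\left(23983 + G{\left(0 \right)}\right) + 1625 = \left(23983 + 3 \cdot 0\right) + 1625 = \left(23983 + 0\right) + 1625 = 23983 + 1625 = 25608$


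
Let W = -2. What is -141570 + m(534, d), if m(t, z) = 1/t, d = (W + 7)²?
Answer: -75598379/534 ≈ -1.4157e+5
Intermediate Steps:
d = 25 (d = (-2 + 7)² = 5² = 25)
-141570 + m(534, d) = -141570 + 1/534 = -75598379/534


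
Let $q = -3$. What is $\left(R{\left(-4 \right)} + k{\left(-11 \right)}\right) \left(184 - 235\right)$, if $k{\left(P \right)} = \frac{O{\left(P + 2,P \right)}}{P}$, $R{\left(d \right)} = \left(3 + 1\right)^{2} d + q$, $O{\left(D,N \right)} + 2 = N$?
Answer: $\frac{36924}{11} \approx 3356.7$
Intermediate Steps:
$O{\left(D,N \right)} = -2 + N$
$R{\left(d \right)} = -3 + 16 d$ ($R{\left(d \right)} = \left(3 + 1\right)^{2} d - 3 = 4^{2} d - 3 = 16 d - 3 = -3 + 16 d$)
$k{\left(P \right)} = \frac{-2 + P}{P}$
$\left(R{\left(-4 \right)} + k{\left(-11 \right)}\right) \left(184 - 235\right) = \left(\left(-3 + 16 \left(-4\right)\right) + \frac{-2 - 11}{-11}\right) \left(184 - 235\right) = \left(\left(-3 - 64\right) - - \frac{13}{11}\right) \left(-51\right) = \left(-67 + \frac{13}{11}\right) \left(-51\right) = \left(- \frac{724}{11}\right) \left(-51\right) = \frac{36924}{11}$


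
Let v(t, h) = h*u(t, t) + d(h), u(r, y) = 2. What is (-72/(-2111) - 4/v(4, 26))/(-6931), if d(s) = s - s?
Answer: 1175/190207433 ≈ 6.1775e-6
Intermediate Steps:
d(s) = 0
v(t, h) = 2*h (v(t, h) = h*2 + 0 = 2*h + 0 = 2*h)
(-72/(-2111) - 4/v(4, 26))/(-6931) = (-72/(-2111) - 4/(2*26))/(-6931) = (-72*(-1/2111) - 4/52)*(-1/6931) = (72/2111 - 4*1/52)*(-1/6931) = (72/2111 - 1/13)*(-1/6931) = -1175/27443*(-1/6931) = 1175/190207433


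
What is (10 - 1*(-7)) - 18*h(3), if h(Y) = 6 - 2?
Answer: -55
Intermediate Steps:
h(Y) = 4
(10 - 1*(-7)) - 18*h(3) = (10 - 1*(-7)) - 18*4 = (10 + 7) - 72 = 17 - 72 = -55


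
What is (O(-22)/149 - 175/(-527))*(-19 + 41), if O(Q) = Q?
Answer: 318582/78523 ≈ 4.0572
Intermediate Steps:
(O(-22)/149 - 175/(-527))*(-19 + 41) = (-22/149 - 175/(-527))*(-19 + 41) = (-22*1/149 - 175*(-1/527))*22 = (-22/149 + 175/527)*22 = (14481/78523)*22 = 318582/78523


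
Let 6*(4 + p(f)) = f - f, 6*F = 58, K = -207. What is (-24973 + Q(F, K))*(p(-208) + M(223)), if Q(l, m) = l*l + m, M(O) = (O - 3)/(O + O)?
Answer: 176559178/2007 ≈ 87972.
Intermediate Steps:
F = 29/3 (F = (1/6)*58 = 29/3 ≈ 9.6667)
p(f) = -4 (p(f) = -4 + (f - f)/6 = -4 + (1/6)*0 = -4 + 0 = -4)
M(O) = (-3 + O)/(2*O) (M(O) = (-3 + O)/((2*O)) = (-3 + O)*(1/(2*O)) = (-3 + O)/(2*O))
Q(l, m) = m + l**2 (Q(l, m) = l**2 + m = m + l**2)
(-24973 + Q(F, K))*(p(-208) + M(223)) = (-24973 + (-207 + (29/3)**2))*(-4 + (1/2)*(-3 + 223)/223) = (-24973 + (-207 + 841/9))*(-4 + (1/2)*(1/223)*220) = (-24973 - 1022/9)*(-4 + 110/223) = -225779/9*(-782/223) = 176559178/2007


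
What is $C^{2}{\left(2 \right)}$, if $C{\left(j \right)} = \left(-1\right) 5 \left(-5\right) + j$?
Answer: $729$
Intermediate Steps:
$C{\left(j \right)} = 25 + j$ ($C{\left(j \right)} = \left(-5\right) \left(-5\right) + j = 25 + j$)
$C^{2}{\left(2 \right)} = \left(25 + 2\right)^{2} = 27^{2} = 729$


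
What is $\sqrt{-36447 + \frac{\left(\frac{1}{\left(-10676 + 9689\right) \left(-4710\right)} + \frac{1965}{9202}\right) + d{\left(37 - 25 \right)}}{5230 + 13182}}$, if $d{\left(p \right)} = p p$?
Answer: $\frac{i \sqrt{39253801313683572219543242623915}}{32817841504770} \approx 190.91 i$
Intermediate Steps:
$d{\left(p \right)} = p^{2}$
$\sqrt{-36447 + \frac{\left(\frac{1}{\left(-10676 + 9689\right) \left(-4710\right)} + \frac{1965}{9202}\right) + d{\left(37 - 25 \right)}}{5230 + 13182}} = \sqrt{-36447 + \frac{\left(\frac{1}{\left(-10676 + 9689\right) \left(-4710\right)} + \frac{1965}{9202}\right) + \left(37 - 25\right)^{2}}{5230 + 13182}} = \sqrt{-36447 + \frac{\left(\frac{1}{-987} \left(- \frac{1}{4710}\right) + 1965 \cdot \frac{1}{9202}\right) + 12^{2}}{18412}} = \sqrt{-36447 + \left(\left(\left(- \frac{1}{987}\right) \left(- \frac{1}{4710}\right) + \frac{1965}{9202}\right) + 144\right) \frac{1}{18412}} = \sqrt{-36447 + \left(\left(\frac{1}{4648770} + \frac{1965}{9202}\right) + 144\right) \frac{1}{18412}} = \sqrt{-36447 + \left(\frac{2283710563}{10694495385} + 144\right) \frac{1}{18412}} = \sqrt{-36447 + \frac{1542291046003}{10694495385} \cdot \frac{1}{18412}} = \sqrt{-36447 + \frac{1542291046003}{196907049028620}} = \sqrt{- \frac{7176669673655067137}{196907049028620}} = \frac{i \sqrt{39253801313683572219543242623915}}{32817841504770}$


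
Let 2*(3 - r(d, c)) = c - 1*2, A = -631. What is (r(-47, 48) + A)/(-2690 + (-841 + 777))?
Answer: 217/918 ≈ 0.23638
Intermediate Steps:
r(d, c) = 4 - c/2 (r(d, c) = 3 - (c - 1*2)/2 = 3 - (c - 2)/2 = 3 - (-2 + c)/2 = 3 + (1 - c/2) = 4 - c/2)
(r(-47, 48) + A)/(-2690 + (-841 + 777)) = ((4 - ½*48) - 631)/(-2690 + (-841 + 777)) = ((4 - 24) - 631)/(-2690 - 64) = (-20 - 631)/(-2754) = -651*(-1/2754) = 217/918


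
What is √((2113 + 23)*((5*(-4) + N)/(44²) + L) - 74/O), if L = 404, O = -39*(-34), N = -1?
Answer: √183587599470054/14586 ≈ 928.94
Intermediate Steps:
O = 1326
√((2113 + 23)*((5*(-4) + N)/(44²) + L) - 74/O) = √((2113 + 23)*((5*(-4) - 1)/(44²) + 404) - 74/1326) = √(2136*((-20 - 1)/1936 + 404) - 74*1/1326) = √(2136*(-21*1/1936 + 404) - 37/663) = √(2136*(-21/1936 + 404) - 37/663) = √(2136*(782123/1936) - 37/663) = √(208826841/242 - 37/663) = √(138452186629/160446) = √183587599470054/14586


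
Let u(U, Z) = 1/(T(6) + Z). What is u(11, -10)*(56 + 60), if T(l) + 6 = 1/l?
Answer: -696/95 ≈ -7.3263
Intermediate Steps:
T(l) = -6 + 1/l
u(U, Z) = 1/(-35/6 + Z) (u(U, Z) = 1/((-6 + 1/6) + Z) = 1/(-35/6 + Z))
u(11, -10)*(56 + 60) = (6/(-35 + 6*(-10)))*(56 + 60) = (6/(-35 - 60))*116 = (6/(-95))*116 = (6*(-1/95))*116 = -6/95*116 = -696/95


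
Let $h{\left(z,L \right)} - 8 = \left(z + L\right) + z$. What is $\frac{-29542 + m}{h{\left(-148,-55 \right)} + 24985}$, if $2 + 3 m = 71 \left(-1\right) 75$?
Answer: $- \frac{93953}{73926} \approx -1.2709$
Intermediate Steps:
$h{\left(z,L \right)} = 8 + L + 2 z$ ($h{\left(z,L \right)} = 8 + \left(\left(z + L\right) + z\right) = 8 + \left(\left(L + z\right) + z\right) = 8 + \left(L + 2 z\right) = 8 + L + 2 z$)
$m = - \frac{5327}{3}$ ($m = - \frac{2}{3} + \frac{71 \left(-1\right) 75}{3} = - \frac{2}{3} + \frac{\left(-71\right) 75}{3} = - \frac{2}{3} + \frac{1}{3} \left(-5325\right) = - \frac{2}{3} - 1775 = - \frac{5327}{3} \approx -1775.7$)
$\frac{-29542 + m}{h{\left(-148,-55 \right)} + 24985} = \frac{-29542 - \frac{5327}{3}}{\left(8 - 55 + 2 \left(-148\right)\right) + 24985} = - \frac{93953}{3 \left(\left(8 - 55 - 296\right) + 24985\right)} = - \frac{93953}{3 \left(-343 + 24985\right)} = - \frac{93953}{3 \cdot 24642} = \left(- \frac{93953}{3}\right) \frac{1}{24642} = - \frac{93953}{73926}$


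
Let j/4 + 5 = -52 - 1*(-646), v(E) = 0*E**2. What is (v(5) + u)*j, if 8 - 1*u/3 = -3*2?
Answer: 98952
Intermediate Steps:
u = 42 (u = 24 - (-9)*2 = 24 - 3*(-6) = 24 + 18 = 42)
v(E) = 0
j = 2356 (j = -20 + 4*(-52 - 1*(-646)) = -20 + 4*(-52 + 646) = -20 + 4*594 = -20 + 2376 = 2356)
(v(5) + u)*j = (0 + 42)*2356 = 42*2356 = 98952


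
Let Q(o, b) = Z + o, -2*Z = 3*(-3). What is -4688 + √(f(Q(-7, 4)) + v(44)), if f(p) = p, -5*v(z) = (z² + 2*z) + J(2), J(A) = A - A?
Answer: -4688 + I*√40730/10 ≈ -4688.0 + 20.182*I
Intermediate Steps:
J(A) = 0
Z = 9/2 (Z = -3*(-3)/2 = -½*(-9) = 9/2 ≈ 4.5000)
Q(o, b) = 9/2 + o
v(z) = -2*z/5 - z²/5 (v(z) = -((z² + 2*z) + 0)/5 = -(z² + 2*z)/5 = -2*z/5 - z²/5)
-4688 + √(f(Q(-7, 4)) + v(44)) = -4688 + √((9/2 - 7) + (⅕)*44*(-2 - 1*44)) = -4688 + √(-5/2 + (⅕)*44*(-2 - 44)) = -4688 + √(-5/2 + (⅕)*44*(-46)) = -4688 + √(-5/2 - 2024/5) = -4688 + √(-4073/10) = -4688 + I*√40730/10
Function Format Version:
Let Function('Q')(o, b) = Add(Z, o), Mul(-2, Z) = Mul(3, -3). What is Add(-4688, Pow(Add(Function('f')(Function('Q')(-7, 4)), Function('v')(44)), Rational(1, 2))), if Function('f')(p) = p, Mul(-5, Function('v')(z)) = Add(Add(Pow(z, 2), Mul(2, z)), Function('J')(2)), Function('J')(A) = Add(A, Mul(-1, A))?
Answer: Add(-4688, Mul(Rational(1, 10), I, Pow(40730, Rational(1, 2)))) ≈ Add(-4688.0, Mul(20.182, I))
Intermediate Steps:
Function('J')(A) = 0
Z = Rational(9, 2) (Z = Mul(Rational(-1, 2), Mul(3, -3)) = Mul(Rational(-1, 2), -9) = Rational(9, 2) ≈ 4.5000)
Function('Q')(o, b) = Add(Rational(9, 2), o)
Function('v')(z) = Add(Mul(Rational(-2, 5), z), Mul(Rational(-1, 5), Pow(z, 2))) (Function('v')(z) = Mul(Rational(-1, 5), Add(Add(Pow(z, 2), Mul(2, z)), 0)) = Mul(Rational(-1, 5), Add(Pow(z, 2), Mul(2, z))) = Add(Mul(Rational(-2, 5), z), Mul(Rational(-1, 5), Pow(z, 2))))
Add(-4688, Pow(Add(Function('f')(Function('Q')(-7, 4)), Function('v')(44)), Rational(1, 2))) = Add(-4688, Pow(Add(Add(Rational(9, 2), -7), Mul(Rational(1, 5), 44, Add(-2, Mul(-1, 44)))), Rational(1, 2))) = Add(-4688, Pow(Add(Rational(-5, 2), Mul(Rational(1, 5), 44, Add(-2, -44))), Rational(1, 2))) = Add(-4688, Pow(Add(Rational(-5, 2), Mul(Rational(1, 5), 44, -46)), Rational(1, 2))) = Add(-4688, Pow(Add(Rational(-5, 2), Rational(-2024, 5)), Rational(1, 2))) = Add(-4688, Pow(Rational(-4073, 10), Rational(1, 2))) = Add(-4688, Mul(Rational(1, 10), I, Pow(40730, Rational(1, 2))))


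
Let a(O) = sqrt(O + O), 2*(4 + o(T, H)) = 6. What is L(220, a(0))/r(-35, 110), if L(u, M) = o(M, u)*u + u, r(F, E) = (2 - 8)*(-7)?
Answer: 0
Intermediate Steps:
r(F, E) = 42 (r(F, E) = -6*(-7) = 42)
o(T, H) = -1 (o(T, H) = -4 + (1/2)*6 = -4 + 3 = -1)
a(O) = sqrt(2)*sqrt(O) (a(O) = sqrt(2*O) = sqrt(2)*sqrt(O))
L(u, M) = 0 (L(u, M) = -u + u = 0)
L(220, a(0))/r(-35, 110) = 0/42 = 0*(1/42) = 0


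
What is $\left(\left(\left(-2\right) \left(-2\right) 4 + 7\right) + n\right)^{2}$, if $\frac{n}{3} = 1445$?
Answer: $18992164$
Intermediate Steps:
$n = 4335$ ($n = 3 \cdot 1445 = 4335$)
$\left(\left(\left(-2\right) \left(-2\right) 4 + 7\right) + n\right)^{2} = \left(\left(\left(-2\right) \left(-2\right) 4 + 7\right) + 4335\right)^{2} = \left(\left(4 \cdot 4 + 7\right) + 4335\right)^{2} = \left(\left(16 + 7\right) + 4335\right)^{2} = \left(23 + 4335\right)^{2} = 4358^{2} = 18992164$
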